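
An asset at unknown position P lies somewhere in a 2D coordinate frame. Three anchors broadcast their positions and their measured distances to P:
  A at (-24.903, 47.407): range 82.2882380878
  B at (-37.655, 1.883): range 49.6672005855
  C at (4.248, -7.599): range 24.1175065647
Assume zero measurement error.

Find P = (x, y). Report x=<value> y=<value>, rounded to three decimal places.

eq1: (x + 24.903)² + (y − 47.407)² = 82.2882380878²
eq2: (x + 37.655)² + (y − 1.883)² = 49.6672005855²
eq3: (x − 4.248)² + (y + 7.599)² = 24.1175065647²
eq1−eq2, eq1−eq3 (x²,y² cancel):
  -25.504·x − 91.048·y = 2858.384970
  58.302·x − 110.012·y = 3397.907252
det = -25.504·-110.012 − -91.048·58.302 = 8114.026544
x = (2858.384970·-110.012 − -91.048·3397.907252) / 8114.026544 = -0.626568
y = (-25.504·3397.907252 − 2858.384970·58.302) / 8114.026544 = -31.218753

x=-0.627 y=-31.219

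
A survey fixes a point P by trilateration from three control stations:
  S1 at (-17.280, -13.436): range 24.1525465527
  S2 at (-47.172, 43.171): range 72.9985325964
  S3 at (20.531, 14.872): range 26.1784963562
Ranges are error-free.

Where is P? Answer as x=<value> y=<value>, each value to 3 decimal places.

x=5.966 y=-6.880

eq1: (x + 17.280)² + (y + 13.436)² = 24.1525465527²
eq2: (x + 47.172)² + (y − 43.171)² = 72.9985325964²
eq3: (x − 20.531)² + (y − 14.872)² = 26.1784963562²
eq2−eq1, eq2−eq3 (x²,y² cancel):
  59.784·x − 113.214·y = 1135.631927
  135.406·x − 56.598·y = 1197.237610
det = 59.784·-56.598 − -113.214·135.406 = 11946.200052
x = (1135.631927·-56.598 − -113.214·1197.237610) / 11946.200052 = 5.965877
y = (59.784·1197.237610 − 1135.631927·135.406) / 11946.200052 = -6.880491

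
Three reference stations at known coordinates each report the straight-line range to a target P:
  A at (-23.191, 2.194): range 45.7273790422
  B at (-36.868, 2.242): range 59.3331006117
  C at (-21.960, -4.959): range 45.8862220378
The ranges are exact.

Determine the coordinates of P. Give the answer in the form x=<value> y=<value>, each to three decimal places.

eq1: (x + 23.191)² + (y − 2.194)² = 45.7273790422²
eq2: (x + 36.868)² + (y − 2.242)² = 59.3331006117²
eq3: (x + 21.960)² + (y + 4.959)² = 45.8862220378²
eq3−eq1, eq3−eq2 (x²,y² cancel):
  -2.462·x + 14.306·y = 50.355015
  -29.816·x + 14.402·y = -557.428748
det = -2.462·14.402 − 14.306·-29.816 = 391.089972
x = (50.355015·14.402 − 14.306·-557.428748) / 391.089972 = 22.244980
y = (-2.462·-557.428748 − 50.355015·-29.816) / 391.089972 = 7.348117

x=22.245 y=7.348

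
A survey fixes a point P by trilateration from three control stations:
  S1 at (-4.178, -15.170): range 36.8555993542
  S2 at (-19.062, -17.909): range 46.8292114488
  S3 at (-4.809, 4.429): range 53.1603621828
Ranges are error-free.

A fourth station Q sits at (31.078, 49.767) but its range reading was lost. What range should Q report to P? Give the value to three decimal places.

eq1: (x + 4.178)² + (y + 15.170)² = 36.8555993542²
eq2: (x + 19.062)² + (y + 17.909)² = 46.8292114488²
eq3: (x + 4.809)² + (y − 4.429)² = 53.1603621828²
eq2−eq3, eq2−eq1 (x²,y² cancel):
  28.506·x + 44.676·y = -1274.398665
  29.768·x + 5.478·y = 398.132300
det = 28.506·5.478 − 44.676·29.768 = -1173.759300
x = (-1274.398665·5.478 − 44.676·398.132300) / -1173.759300 = 21.101528
y = (28.506·398.132300 − -1274.398665·29.768) / -1173.759300 = -41.989409
|P − Q| = √((21.101528 − 31.078)² + (-41.989409 − 49.767)²) = 92.297175

92.297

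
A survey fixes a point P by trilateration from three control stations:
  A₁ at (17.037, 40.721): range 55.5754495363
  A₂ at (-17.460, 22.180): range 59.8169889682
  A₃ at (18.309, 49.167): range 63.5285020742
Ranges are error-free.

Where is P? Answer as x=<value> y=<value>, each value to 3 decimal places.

eq1: (x − 17.037)² + (y − 40.721)² = 55.5754495363²
eq2: (x + 17.460)² + (y − 22.180)² = 59.8169889682²
eq3: (x − 18.309)² + (y − 49.167)² = 63.5285020742²
eq3−eq1, eq3−eq2 (x²,y² cancel):
  -2.544·x − 16.892·y = 143.085825
  -71.538·x − 53.974·y = -1498.010963
det = -2.544·-53.974 − -16.892·-71.538 = -1071.110040
x = (143.085825·-53.974 − -16.892·-1498.010963) / -1071.110040 = 30.834661
y = (-2.544·-1498.010963 − 143.085825·-71.538) / -1071.110040 = -13.114445

x=30.835 y=-13.114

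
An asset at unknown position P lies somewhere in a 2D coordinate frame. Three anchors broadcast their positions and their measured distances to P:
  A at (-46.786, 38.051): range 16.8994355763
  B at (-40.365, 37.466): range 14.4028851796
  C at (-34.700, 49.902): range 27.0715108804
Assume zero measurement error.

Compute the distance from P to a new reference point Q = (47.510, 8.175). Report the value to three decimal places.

eq1: (x + 46.786)² + (y − 38.051)² = 16.8994355763²
eq2: (x + 40.365)² + (y − 37.466)² = 14.4028851796²
eq3: (x + 34.700)² + (y − 49.902)² = 27.0715108804²
eq3−eq1, eq3−eq2 (x²,y² cancel):
  -24.172·x − 23.702·y = 389.784572
  -11.330·x − 24.872·y = -135.841623
det = -24.172·-24.872 − -23.702·-11.330 = 332.662324
x = (389.784572·-24.872 − -23.702·-135.841623) / 332.662324 = -38.821469
y = (-24.172·-135.841623 − 389.784572·-11.330) / 332.662324 = 23.146062
|P − Q| = √((-38.821469 − 47.510)² + (23.146062 − 8.175)²) = 87.619948

87.620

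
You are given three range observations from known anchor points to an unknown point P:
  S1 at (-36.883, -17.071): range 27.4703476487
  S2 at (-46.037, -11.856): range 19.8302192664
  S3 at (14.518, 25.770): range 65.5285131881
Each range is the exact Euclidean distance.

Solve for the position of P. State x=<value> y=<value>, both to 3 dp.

x=-48.504 y=7.820

eq1: (x + 36.883)² + (y + 17.071)² = 27.4703476487²
eq2: (x + 46.037)² + (y + 11.856)² = 19.8302192664²
eq3: (x − 14.518)² + (y − 25.770)² = 65.5285131881²
eq3−eq1, eq3−eq2 (x²,y² cancel):
  -102.802·x − 85.682·y = 4316.275547
  -121.110·x − 75.252·y = 5285.853325
det = -102.802·-75.252 − -85.682·-121.110 = -2640.890916
x = (4316.275547·-75.252 − -85.682·5285.853325) / -2640.890916 = -48.504130
y = (-102.802·5285.853325 − 4316.275547·-121.110) / -2640.890916 = 7.820150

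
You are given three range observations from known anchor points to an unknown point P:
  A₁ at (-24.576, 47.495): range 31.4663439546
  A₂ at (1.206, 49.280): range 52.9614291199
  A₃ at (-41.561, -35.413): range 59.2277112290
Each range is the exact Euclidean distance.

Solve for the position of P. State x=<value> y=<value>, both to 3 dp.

eq1: (x + 24.576)² + (y − 47.495)² = 31.4663439546²
eq2: (x − 1.206)² + (y − 49.280)² = 52.9614291199²
eq3: (x + 41.561)² + (y + 35.413)² = 59.2277112290²
eq2−eq1, eq2−eq3 (x²,y² cancel):
  -51.564·x − 3.570·y = 2244.564138
  -85.534·x − 169.386·y = -151.584349
det = -51.564·-169.386 − -3.570·-85.534 = 8428.863324
x = (2244.564138·-169.386 − -3.570·-151.584349) / 8428.863324 = -45.170847
y = (-51.564·-151.584349 − 2244.564138·-85.534) / 8428.863324 = 23.704601

x=-45.171 y=23.705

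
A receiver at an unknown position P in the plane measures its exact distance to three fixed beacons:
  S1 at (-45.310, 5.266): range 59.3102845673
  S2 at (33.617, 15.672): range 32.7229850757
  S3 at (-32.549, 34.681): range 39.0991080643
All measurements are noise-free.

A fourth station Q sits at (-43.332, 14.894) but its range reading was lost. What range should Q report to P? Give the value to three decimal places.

eq1: (x + 45.310)² + (y − 5.266)² = 59.3102845673²
eq2: (x − 33.617)² + (y − 15.672)² = 32.7229850757²
eq3: (x + 32.549)² + (y − 34.681)² = 39.0991080643²
eq1−eq3, eq1−eq2 (x²,y² cancel):
  25.522·x + 58.830·y = 2170.451910
  157.854·x + 20.812·y = 1741.903520
det = 25.522·20.812 − 58.830·157.854 = -8755.386956
x = (2170.451910·20.812 − 58.830·1741.903520) / -8755.386956 = 6.545084
y = (25.522·1741.903520 − 2170.451910·157.854) / -8755.386956 = 34.054195
|P − Q| = √((6.545084 − -43.332)² + (34.054195 − 14.894)²) = 53.430670

53.431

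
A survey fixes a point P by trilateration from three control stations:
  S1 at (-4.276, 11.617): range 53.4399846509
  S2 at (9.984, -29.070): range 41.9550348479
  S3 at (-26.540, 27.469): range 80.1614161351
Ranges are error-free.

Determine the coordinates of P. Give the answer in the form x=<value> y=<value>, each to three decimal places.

eq1: (x + 4.276)² + (y − 11.617)² = 53.4399846509²
eq2: (x − 9.984)² + (y + 29.070)² = 41.9550348479²
eq3: (x + 26.540)² + (y − 27.469)² = 80.1614161351²
eq1−eq3, eq1−eq2 (x²,y² cancel):
  -44.528·x + 31.704·y = -2264.341981
  28.520·x − 81.374·y = 1887.113301
det = -44.528·-81.374 − 31.704·28.520 = 2719.223392
x = (-2264.341981·-81.374 − 31.704·1887.113301) / 2719.223392 = 45.759214
y = (-44.528·1887.113301 − -2264.341981·28.520) / 2719.223392 = -7.152905

x=45.759 y=-7.153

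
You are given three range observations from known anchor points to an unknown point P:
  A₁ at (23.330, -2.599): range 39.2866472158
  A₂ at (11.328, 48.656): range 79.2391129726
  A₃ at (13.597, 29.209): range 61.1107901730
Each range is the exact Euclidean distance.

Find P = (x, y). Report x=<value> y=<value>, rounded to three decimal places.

eq1: (x − 23.330)² + (y + 2.599)² = 39.2866472158²
eq2: (x − 11.328)² + (y − 48.656)² = 79.2391129726²
eq3: (x − 13.597)² + (y − 29.209)² = 61.1107901730²
eq3−eq1, eq3−eq2 (x²,y² cancel):
  19.466·x − 63.616·y = 1704.087637
  -4.538·x + 38.894·y = -1086.622519
det = 19.466·38.894 − -63.616·-4.538 = 468.421196
x = (1704.087637·38.894 − -63.616·-1086.622519) / 468.421196 = -6.079558
y = (19.466·-1086.622519 − 1704.087637·-4.538) / 468.421196 = -28.647389

x=-6.080 y=-28.647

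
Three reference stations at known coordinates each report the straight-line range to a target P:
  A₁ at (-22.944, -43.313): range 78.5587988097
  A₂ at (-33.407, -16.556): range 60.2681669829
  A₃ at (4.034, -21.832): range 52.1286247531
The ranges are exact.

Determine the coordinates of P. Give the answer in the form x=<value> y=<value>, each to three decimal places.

x=4.505 y=30.295

eq1: (x + 22.944)² + (y + 43.313)² = 78.5587988097²
eq2: (x + 33.407)² + (y + 16.556)² = 60.2681669829²
eq3: (x − 4.034)² + (y + 21.832)² = 52.1286247531²
eq1−eq3, eq1−eq2 (x²,y² cancel):
  53.956·x + 42.962·y = 1544.557627
  -20.926·x + 53.514·y = 1526.918599
det = 53.956·53.514 − 42.962·-20.926 = 3786.424196
x = (1544.557627·53.514 − 42.962·1526.918599) / 3786.424196 = 4.504509
y = (53.956·1526.918599 − 1544.557627·-20.926) / 3786.424196 = 30.294501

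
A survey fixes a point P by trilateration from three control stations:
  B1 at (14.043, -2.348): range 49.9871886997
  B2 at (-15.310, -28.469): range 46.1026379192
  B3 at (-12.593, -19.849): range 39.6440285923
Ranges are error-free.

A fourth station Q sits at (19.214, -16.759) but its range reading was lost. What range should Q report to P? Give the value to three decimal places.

eq1: (x − 14.043)² + (y + 2.348)² = 49.9871886997²
eq2: (x + 15.310)² + (y + 28.469)² = 46.1026379192²
eq3: (x + 12.593)² + (y + 19.849)² = 39.6440285923²
eq1−eq2, eq1−eq3 (x²,y² cancel):
  -58.706·x − 52.242·y = 1215.426919
  -53.272·x − 35.002·y = 1276.917528
det = -58.706·-35.002 − -52.242·-53.272 = -728.208412
x = (1215.426919·-35.002 − -52.242·1276.917528) / -728.208412 = -33.186039
y = (-58.706·1276.917528 − 1215.426919·-53.272) / -728.208412 = 14.026888
|P − Q| = √((-33.186039 − 19.214)² + (14.026888 − -16.759)²) = 60.774459

60.774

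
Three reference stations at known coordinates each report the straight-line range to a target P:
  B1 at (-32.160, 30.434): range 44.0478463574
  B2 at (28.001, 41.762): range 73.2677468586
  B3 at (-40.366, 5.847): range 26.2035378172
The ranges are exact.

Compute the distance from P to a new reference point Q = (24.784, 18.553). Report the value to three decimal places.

55.586

eq1: (x + 32.160)² + (y − 30.434)² = 44.0478463574²
eq2: (x − 28.001)² + (y − 41.762)² = 73.2677468586²
eq3: (x + 40.366)² + (y − 5.847)² = 26.2035378172²
eq1−eq3, eq1−eq2 (x²,y² cancel):
  -16.412·x − 49.174·y = 956.694784
  120.322·x + 22.656·y = -2860.323272
det = -16.412·22.656 − -49.174·120.322 = 5544.883756
x = (956.694784·22.656 − -49.174·-2860.323272) / 5544.883756 = -21.457377
y = (-16.412·-2860.323272 − 956.694784·120.322) / 5544.883756 = -12.293820
|P − Q| = √((-21.457377 − 24.784)² + (-12.293820 − 18.553)²) = 55.585891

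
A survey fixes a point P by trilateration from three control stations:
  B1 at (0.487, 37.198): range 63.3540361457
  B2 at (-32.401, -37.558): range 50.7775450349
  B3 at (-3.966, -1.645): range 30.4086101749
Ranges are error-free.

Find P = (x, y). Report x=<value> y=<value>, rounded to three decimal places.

eq1: (x − 0.487)² + (y − 37.198)² = 63.3540361457²
eq2: (x + 32.401)² + (y + 37.558)² = 50.7775450349²
eq3: (x + 3.966)² + (y + 1.645)² = 30.4086101749²
eq2−eq3, eq2−eq1 (x²,y² cancel):
  56.870·x + 71.826·y = -788.317477
  65.776·x + 149.512·y = -2511.874608
det = 56.870·149.512 − 71.826·65.776 = 3778.320464
x = (-788.317477·149.512 − 71.826·-2511.874608) / 3778.320464 = 16.556294
y = (56.870·-2511.874608 − -788.317477·65.776) / 3778.320464 = -24.084230

x=16.556 y=-24.084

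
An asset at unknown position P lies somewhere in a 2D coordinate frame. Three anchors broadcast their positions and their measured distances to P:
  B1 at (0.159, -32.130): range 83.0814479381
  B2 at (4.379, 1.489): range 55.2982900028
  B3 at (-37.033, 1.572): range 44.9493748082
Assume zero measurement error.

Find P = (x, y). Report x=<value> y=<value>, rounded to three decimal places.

x=-28.764 y=45.754

eq1: (x − 0.159)² + (y + 32.130)² = 83.0814479381²
eq2: (x − 4.379)² + (y − 1.489)² = 55.2982900028²
eq3: (x + 37.033)² + (y − 1.572)² = 44.9493748082²
eq1−eq2, eq1−eq3 (x²,y² cancel):
  8.440·x + 67.238·y = 2833.656695
  -74.384·x + 67.404·y = 5223.632788
det = 8.440·67.404 − 67.238·-74.384 = 5570.321152
x = (2833.656695·67.404 − 67.238·5223.632788) / 5570.321152 = -28.764378
y = (8.440·5223.632788 − 2833.656695·-74.384) / 5570.321152 = 45.754306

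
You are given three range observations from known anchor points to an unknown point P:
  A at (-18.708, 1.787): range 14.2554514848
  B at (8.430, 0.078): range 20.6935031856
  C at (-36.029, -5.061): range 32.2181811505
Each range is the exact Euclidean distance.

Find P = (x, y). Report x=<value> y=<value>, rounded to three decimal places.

x=-8.598 y=11.837

eq1: (x + 18.708)² + (y − 1.787)² = 14.2554514848²
eq2: (x − 8.430)² + (y − 0.078)² = 20.6935031856²
eq3: (x + 36.029)² + (y + 5.061)² = 32.2181811505²
eq1−eq2, eq1−eq3 (x²,y² cancel):
  54.276·x − 3.418·y = -507.114826
  -34.642·x − 13.696·y = 135.726629
det = 54.276·-13.696 − -3.418·-34.642 = -861.770452
x = (-507.114826·-13.696 − -3.418·135.726629) / -861.770452 = -8.597833
y = (54.276·135.726629 − -507.114826·-34.642) / -861.770452 = 11.836996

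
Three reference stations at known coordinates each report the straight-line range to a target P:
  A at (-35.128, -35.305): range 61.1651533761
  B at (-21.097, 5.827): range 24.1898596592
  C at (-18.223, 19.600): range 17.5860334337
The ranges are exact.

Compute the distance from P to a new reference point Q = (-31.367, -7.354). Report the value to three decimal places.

33.375

eq1: (x + 35.128)² + (y + 35.305)² = 61.1651533761²
eq2: (x + 21.097)² + (y − 5.827)² = 24.1898596592²
eq3: (x + 18.223)² + (y − 19.600)² = 17.5860334337²
eq3−eq2, eq3−eq1 (x²,y² cancel):
  -5.748·x − 27.546·y = -513.081129
  -33.810·x − 109.810·y = -1667.725736
det = -5.748·-109.810 − -27.546·-33.810 = -300.142380
x = (-513.081129·-109.810 − -27.546·-1667.725736) / -300.142380 = -34.657770
y = (-5.748·-1667.725736 − -513.081129·-33.810) / -300.142380 = 25.858346
|P − Q| = √((-34.657770 − -31.367)² + (25.858346 − -7.354)²) = 33.374977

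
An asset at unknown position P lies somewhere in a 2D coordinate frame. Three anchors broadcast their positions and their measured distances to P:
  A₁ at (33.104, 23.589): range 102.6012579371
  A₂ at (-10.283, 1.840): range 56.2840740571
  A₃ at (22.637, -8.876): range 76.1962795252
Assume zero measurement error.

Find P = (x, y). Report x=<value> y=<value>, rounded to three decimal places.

eq1: (x − 33.104)² + (y − 23.589)² = 102.6012579371²
eq2: (x + 10.283)² + (y − 1.840)² = 56.2840740571²
eq3: (x − 22.637)² + (y + 8.876)² = 76.1962795252²
eq2−eq3, eq2−eq1 (x²,y² cancel):
  65.840·x − 21.432·y = -2155.884565
  86.774·x + 43.498·y = -5815.931090
det = 65.840·43.498 − -21.432·86.774 = 4723.648688
x = (-2155.884565·43.498 − -21.432·-5815.931090) / 4723.648688 = -46.240463
y = (65.840·-5815.931090 − -2155.884565·86.774) / 4723.648688 = -41.460784

x=-46.240 y=-41.461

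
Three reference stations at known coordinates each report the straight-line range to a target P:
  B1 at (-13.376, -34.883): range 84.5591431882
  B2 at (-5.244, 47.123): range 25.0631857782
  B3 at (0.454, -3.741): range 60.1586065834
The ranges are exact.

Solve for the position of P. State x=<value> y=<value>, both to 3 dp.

eq1: (x + 13.376)² + (y + 34.883)² = 84.5591431882²
eq2: (x + 5.244)² + (y − 47.123)² = 25.0631857782²
eq3: (x − 0.454)² + (y + 3.741)² = 60.1586065834²
eq1−eq2, eq1−eq3 (x²,y² cancel):
  16.264·x + 164.012·y = 7374.421015
  27.660·x + 62.284·y = 2149.650883
det = 16.264·62.284 − 164.012·27.660 = -3523.584944
x = (7374.421015·62.284 − 164.012·2149.650883) / -3523.584944 = -30.292983
y = (16.264·2149.650883 − 7374.421015·27.660) / -3523.584944 = 47.966649

x=-30.293 y=47.967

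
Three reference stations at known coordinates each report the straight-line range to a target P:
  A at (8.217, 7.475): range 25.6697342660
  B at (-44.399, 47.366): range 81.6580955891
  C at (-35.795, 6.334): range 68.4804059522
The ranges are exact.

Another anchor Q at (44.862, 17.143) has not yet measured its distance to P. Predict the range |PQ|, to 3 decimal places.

eq1: (x − 8.217)² + (y − 7.475)² = 25.6697342660²
eq2: (x + 44.399)² + (y − 47.366)² = 81.6580955891²
eq3: (x + 35.795)² + (y − 6.334)² = 68.4804059522²
eq1−eq2, eq1−eq3 (x²,y² cancel):
  -105.232·x + 79.782·y = -1917.694875
  -88.024·x − 2.282·y = -2832.623875
det = -105.232·-2.282 − 79.782·-88.024 = 7262.870192
x = (-1917.694875·-2.282 − 79.782·-2832.623875) / 7262.870192 = 31.718669
y = (-105.232·-2832.623875 − -1917.694875·-88.024) / 7262.870192 = 17.800057
|P − Q| = √((31.718669 − 44.862)² + (17.800057 − 17.143)²) = 13.159744

13.160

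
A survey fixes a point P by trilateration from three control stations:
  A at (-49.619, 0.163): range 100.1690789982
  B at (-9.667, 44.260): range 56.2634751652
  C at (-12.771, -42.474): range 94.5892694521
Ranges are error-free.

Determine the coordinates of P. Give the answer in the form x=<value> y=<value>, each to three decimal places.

x=45.289 y=32.200

eq1: (x + 49.619)² + (y − 0.163)² = 100.1690789982²
eq2: (x + 9.667)² + (y − 44.260)² = 56.2634751652²
eq3: (x + 12.771)² + (y + 42.474)² = 94.5892694521²
eq2−eq1, eq2−eq3 (x²,y² cancel):
  -79.904·x − 88.194·y = -6458.592509
  -6.208·x − 173.468·y = -5866.810630
det = -79.904·-173.468 − -88.194·-6.208 = 13313.278720
x = (-6458.592509·-173.468 − -88.194·-5866.810630) / 13313.278720 = 45.288741
y = (-79.904·-5866.810630 − -6458.592509·-6.208) / 13313.278720 = 32.199934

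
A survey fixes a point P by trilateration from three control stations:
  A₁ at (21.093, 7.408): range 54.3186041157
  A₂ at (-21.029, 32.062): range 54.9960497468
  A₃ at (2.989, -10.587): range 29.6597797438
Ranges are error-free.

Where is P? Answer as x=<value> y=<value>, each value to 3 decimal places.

eq1: (x − 21.093)² + (y − 7.408)² = 54.3186041157²
eq2: (x + 21.029)² + (y − 32.062)² = 54.9960497468²
eq3: (x − 2.989)² + (y + 10.587)² = 29.6597797438²
eq2−eq1, eq2−eq3 (x²,y² cancel):
  84.244·x − 49.308·y = -896.342837
  48.036·x − 85.298·y = 795.690958
det = 84.244·-85.298 − -49.308·48.036 = -4817.285624
x = (-896.342837·-85.298 − -49.308·795.690958) / -4817.285624 = -24.015637
y = (84.244·795.690958 − -896.342837·48.036) / -4817.285624 = -22.852893

x=-24.016 y=-22.853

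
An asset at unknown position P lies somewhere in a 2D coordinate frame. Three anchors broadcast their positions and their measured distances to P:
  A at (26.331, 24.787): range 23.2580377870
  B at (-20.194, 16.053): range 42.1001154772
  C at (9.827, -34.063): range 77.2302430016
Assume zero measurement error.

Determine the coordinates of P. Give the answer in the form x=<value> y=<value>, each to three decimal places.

x=12.039 y=43.136

eq1: (x − 26.331)² + (y − 24.787)² = 23.2580377870²
eq2: (x + 20.194)² + (y − 16.053)² = 42.1001154772²
eq3: (x − 9.827)² + (y + 34.063)² = 77.2302430016²
eq2−eq1, eq2−eq3 (x²,y² cancel):
  93.050·x + 17.468·y = 1873.703886
  60.042·x − 100.232·y = -3600.729258
det = 93.050·-100.232 − 17.468·60.042 = -10375.401256
x = (1873.703886·-100.232 − 17.468·-3600.729258) / -10375.401256 = 12.038816
y = (93.050·-3600.729258 − 1873.703886·60.042) / -10375.401256 = 43.135564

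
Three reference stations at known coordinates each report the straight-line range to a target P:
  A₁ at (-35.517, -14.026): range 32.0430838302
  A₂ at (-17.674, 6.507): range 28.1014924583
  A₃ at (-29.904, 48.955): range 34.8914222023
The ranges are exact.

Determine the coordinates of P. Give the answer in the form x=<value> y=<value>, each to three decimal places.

eq1: (x + 35.517)² + (y + 14.026)² = 32.0430838302²
eq2: (x + 17.674)² + (y − 6.507)² = 28.1014924583²
eq3: (x + 29.904)² + (y − 48.955)² = 34.8914222023²
eq3−eq1, eq3−eq2 (x²,y² cancel):
  -11.226·x − 125.962·y = -1642.003154
  24.460·x − 84.896·y = -2508.412451
det = -11.226·-84.896 − -125.962·24.460 = 4034.073016
x = (-1642.003154·-84.896 − -125.962·-2508.412451) / 4034.073016 = -43.768457
y = (-11.226·-2508.412451 − -1642.003154·24.460) / 4034.073016 = 16.936440

x=-43.768 y=16.936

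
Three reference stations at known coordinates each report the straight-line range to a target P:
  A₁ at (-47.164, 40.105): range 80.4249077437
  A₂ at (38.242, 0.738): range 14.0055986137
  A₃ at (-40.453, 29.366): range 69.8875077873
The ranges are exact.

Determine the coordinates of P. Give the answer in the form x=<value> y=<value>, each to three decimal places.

eq1: (x + 47.164)² + (y − 40.105)² = 80.4249077437²
eq2: (x − 38.242)² + (y − 0.738)² = 14.0055986137²
eq3: (x + 40.453)² + (y − 29.366)² = 69.8875077873²
eq2−eq1, eq2−eq3 (x²,y² cancel):
  -170.812·x + 78.734·y = -3902.150280
  -157.390·x + 57.256·y = -3652.294995
det = -170.812·57.256 − 78.734·-157.390 = 2611.932388
x = (-3902.150280·57.256 − 78.734·-3652.294995) / 2611.932388 = 24.555872
y = (-170.812·-3652.294995 − -3902.150280·-157.390) / 2611.932388 = 3.712340

x=24.556 y=3.712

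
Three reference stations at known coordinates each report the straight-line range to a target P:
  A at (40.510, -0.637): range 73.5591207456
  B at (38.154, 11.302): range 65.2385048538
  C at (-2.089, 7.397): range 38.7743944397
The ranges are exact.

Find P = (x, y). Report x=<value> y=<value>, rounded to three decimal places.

x=-19.347 y=42.119

eq1: (x − 40.510)² + (y + 0.637)² = 73.5591207456²
eq2: (x − 38.154)² + (y − 11.302)² = 65.2385048538²
eq3: (x + 2.089)² + (y − 7.397)² = 38.7743944397²
eq1−eq3, eq1−eq2 (x²,y² cancel):
  -85.198·x + 16.068·y = 2325.104242
  -4.712·x + 23.878·y = 1096.878780
det = -85.198·23.878 − 16.068·-4.712 = -1958.645428
x = (2325.104242·23.878 − 16.068·1096.878780) / -1958.645428 = -19.347142
y = (-85.198·1096.878780 − 2325.104242·-4.712) / -1958.645428 = 42.118898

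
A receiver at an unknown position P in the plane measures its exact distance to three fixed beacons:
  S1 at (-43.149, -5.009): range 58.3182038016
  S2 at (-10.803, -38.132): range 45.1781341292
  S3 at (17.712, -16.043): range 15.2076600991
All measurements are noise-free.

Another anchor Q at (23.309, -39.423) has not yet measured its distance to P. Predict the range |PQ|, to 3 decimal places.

eq1: (x + 43.149)² + (y + 5.009)² = 58.3182038016²
eq2: (x + 10.803)² + (y + 38.132)² = 45.1781341292²
eq3: (x − 17.712)² + (y + 16.043)² = 15.2076600991²
eq3−eq1, eq3−eq2 (x²,y² cancel):
  -121.722·x + 22.068·y = -1853.906480
  -57.030·x − 44.178·y = -810.129438
det = -121.722·-44.178 − 22.068·-57.030 = 6635.972556
x = (-1853.906480·-44.178 − 22.068·-810.129438) / 6635.972556 = 15.036201
y = (-121.722·-810.129438 − -1853.906480·-57.030) / 6635.972556 = -1.072595
|P − Q| = √((15.036201 − 23.309)² + (-1.072595 − -39.423)²) = 39.232547

39.233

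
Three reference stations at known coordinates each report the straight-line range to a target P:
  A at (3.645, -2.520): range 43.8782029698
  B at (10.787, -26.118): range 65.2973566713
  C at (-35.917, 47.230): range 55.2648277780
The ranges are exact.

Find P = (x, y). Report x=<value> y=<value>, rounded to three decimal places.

eq1: (x − 3.645)² + (y + 2.520)² = 43.8782029698²
eq2: (x − 10.787)² + (y + 26.118)² = 65.2973566713²
eq3: (x + 35.917)² + (y − 47.230)² = 55.2648277780²
eq2−eq1, eq2−eq3 (x²,y² cancel):
  -14.284·x + 47.196·y = 1559.575224
  -93.408·x + 146.696·y = 3931.738095
det = -14.284·146.696 − 47.196·-93.408 = 2313.078304
x = (1559.575224·146.696 − 47.196·3931.738095) / 2313.078304 = 18.685548
y = (-14.284·3931.738095 − 1559.575224·-93.408) / 2313.078304 = 38.699881

x=18.686 y=38.700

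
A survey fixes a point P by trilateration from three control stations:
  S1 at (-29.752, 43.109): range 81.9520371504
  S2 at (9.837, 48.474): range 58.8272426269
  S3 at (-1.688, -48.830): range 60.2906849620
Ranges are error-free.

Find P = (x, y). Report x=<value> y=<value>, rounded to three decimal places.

eq1: (x + 29.752)² + (y − 43.109)² = 81.9520371504²
eq2: (x − 9.837)² + (y − 48.474)² = 58.8272426269²
eq3: (x + 1.688)² + (y + 48.830)² = 60.2906849620²
eq1−eq2, eq1−eq3 (x²,y² cancel):
  79.178·x + 10.730·y = 2958.419778
  56.128·x − 183.878·y = 2724.820559
det = 79.178·-183.878 − 10.730·56.128 = -15161.345724
x = (2958.419778·-183.878 − 10.730·2724.820559) / -15161.345724 = 37.808361
y = (79.178·2724.820559 − 2958.419778·56.128) / -15161.345724 = -3.277787

x=37.808 y=-3.278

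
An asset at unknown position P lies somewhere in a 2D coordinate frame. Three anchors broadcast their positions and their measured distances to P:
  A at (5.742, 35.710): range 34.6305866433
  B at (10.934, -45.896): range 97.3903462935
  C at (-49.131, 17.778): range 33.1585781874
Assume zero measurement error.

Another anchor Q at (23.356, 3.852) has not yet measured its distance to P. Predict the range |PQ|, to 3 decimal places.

eq1: (x − 5.742)² + (y − 35.710)² = 34.6305866433²
eq2: (x − 10.934)² + (y + 45.896)² = 97.3903462935²
eq3: (x + 49.131)² + (y − 17.778)² = 33.1585781874²
eq2−eq1, eq2−eq3 (x²,y² cancel):
  -10.384·x + 163.212·y = 7367.781512
  -120.130·x + 127.348·y = 8889.305517
det = -10.384·127.348 − 163.212·-120.130 = 18284.275928
x = (7367.781512·127.348 − 163.212·8889.305517) / 18284.275928 = -28.033327
y = (-10.384·8889.305517 − 7367.781512·-120.130) / 18284.275928 = 43.358843
|P − Q| = √((-28.033327 − 23.356)² + (43.358843 − 3.852)²) = 64.820163

64.820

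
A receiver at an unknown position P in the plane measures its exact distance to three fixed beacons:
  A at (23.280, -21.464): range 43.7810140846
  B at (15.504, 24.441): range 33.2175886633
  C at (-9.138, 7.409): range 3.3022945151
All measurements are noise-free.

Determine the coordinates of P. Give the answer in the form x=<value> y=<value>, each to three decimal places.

eq1: (x − 23.280)² + (y + 21.464)² = 43.7810140846²
eq2: (x − 15.504)² + (y − 24.441)² = 33.2175886633²
eq3: (x + 9.138)² + (y − 7.409)² = 3.3022945151²
eq3−eq2, eq3−eq1 (x²,y² cancel):
  49.284·x + 34.064·y = -393.162876
  64.836·x − 57.746·y = -1041.606674
det = 49.284·-57.746 − 34.064·64.836 = -5054.527368
x = (-393.162876·-57.746 − 34.064·-1041.606674) / -5054.527368 = -11.511437
y = (49.284·-1041.606674 − -393.162876·64.836) / -5054.527368 = 5.112928

x=-11.511 y=5.113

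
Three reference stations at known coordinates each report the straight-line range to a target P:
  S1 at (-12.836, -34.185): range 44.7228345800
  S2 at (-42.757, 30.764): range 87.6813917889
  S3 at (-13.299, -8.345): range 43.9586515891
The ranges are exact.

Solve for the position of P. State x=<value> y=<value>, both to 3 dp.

eq1: (x + 12.836)² + (y + 34.185)² = 44.7228345800²
eq2: (x + 42.757)² + (y − 30.764)² = 87.6813917889²
eq3: (x + 13.299)² + (y + 8.345)² = 43.9586515891²
eq1−eq3, eq1−eq2 (x²,y² cancel):
  -0.926·x + 51.680·y = -1019.105812
  -59.842·x + 129.898·y = -4246.686909
det = -0.926·129.898 − 51.680·-59.842 = 2972.349012
x = (-1019.105812·129.898 − 51.680·-4246.686909) / 2972.349012 = 29.299713
y = (-0.926·-4246.686909 − -1019.105812·-59.842) / 2972.349012 = -19.194549

x=29.300 y=-19.195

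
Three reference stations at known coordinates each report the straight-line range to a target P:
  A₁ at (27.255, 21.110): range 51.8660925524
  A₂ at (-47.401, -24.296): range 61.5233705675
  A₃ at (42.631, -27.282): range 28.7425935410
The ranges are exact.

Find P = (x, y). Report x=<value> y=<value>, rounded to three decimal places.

eq1: (x − 27.255)² + (y − 21.110)² = 51.8660925524²
eq2: (x + 47.401)² + (y + 24.296)² = 61.5233705675²
eq3: (x − 42.631)² + (y + 27.282)² = 28.7425935410²
eq2−eq3, eq2−eq1 (x²,y² cancel):
  180.064·x − 5.972·y = 2683.547711
  149.312·x + 90.812·y = -553.649723
det = 180.064·90.812 − -5.972·149.312 = 17243.663232
x = (2683.547711·90.812 − -5.972·-553.649723) / 17243.663232 = 13.940886
y = (180.064·-553.649723 − 2683.547711·149.312) / 17243.663232 = -29.018095

x=13.941 y=-29.018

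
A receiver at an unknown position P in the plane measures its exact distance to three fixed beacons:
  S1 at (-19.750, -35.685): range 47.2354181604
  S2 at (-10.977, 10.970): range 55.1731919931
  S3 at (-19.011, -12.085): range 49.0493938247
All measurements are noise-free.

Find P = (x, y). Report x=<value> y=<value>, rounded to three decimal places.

x=27.015 y=-29.038

eq1: (x + 19.750)² + (y + 35.685)² = 47.2354181604²
eq2: (x + 10.977)² + (y − 10.970)² = 55.1731919931²
eq3: (x + 19.011)² + (y + 12.085)² = 49.0493938247²
eq2−eq3, eq2−eq1 (x²,y² cancel):
  -16.068·x − 46.110·y = 904.867997
  -17.546·x − 93.310·y = 2235.542682
det = -16.068·-93.310 − -46.110·-17.546 = 690.259020
x = (904.867997·-93.310 − -46.110·2235.542682) / 690.259020 = 27.015424
y = (-16.068·2235.542682 − 904.867997·-17.546) / 690.259020 = -29.038209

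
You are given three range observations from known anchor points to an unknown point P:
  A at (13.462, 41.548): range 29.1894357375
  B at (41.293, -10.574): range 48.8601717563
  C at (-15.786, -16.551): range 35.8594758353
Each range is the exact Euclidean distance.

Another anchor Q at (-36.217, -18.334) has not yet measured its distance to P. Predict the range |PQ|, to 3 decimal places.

eq1: (x − 13.462)² + (y − 41.548)² = 29.1894357375²
eq2: (x − 41.293)² + (y + 10.574)² = 48.8601717563²
eq3: (x + 15.786)² + (y + 16.551)² = 35.8594758353²
eq3−eq2, eq3−eq1 (x²,y² cancel):
  114.158·x + 11.954·y = 192.373551
  58.496·x + 116.198·y = 1818.207200
det = 114.158·116.198 − 11.954·58.496 = 12565.670100
x = (192.373551·116.198 − 11.954·1818.207200) / 12565.670100 = 0.049227
y = (114.158·1818.207200 − 192.373551·58.496) / 12565.670100 = 15.622710
|P − Q| = √((0.049227 − -36.217)² + (15.622710 − -18.334)²) = 49.681962

49.682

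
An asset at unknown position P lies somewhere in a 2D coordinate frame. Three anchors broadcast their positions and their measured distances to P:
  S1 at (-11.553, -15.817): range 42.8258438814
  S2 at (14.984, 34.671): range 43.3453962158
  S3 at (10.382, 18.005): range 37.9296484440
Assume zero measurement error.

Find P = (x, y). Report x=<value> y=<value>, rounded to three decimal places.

eq1: (x + 11.553)² + (y + 15.817)² = 42.8258438814²
eq2: (x − 14.984)² + (y − 34.671)² = 43.3453962158²
eq3: (x − 10.382)² + (y − 18.005)² = 37.9296484440²
eq2−eq3, eq2−eq1 (x²,y² cancel):
  -9.204·x − 33.332·y = -554.467406
  -53.074·x − 100.976·y = -998.178730
det = -9.204·-100.976 − -33.332·-53.074 = -839.679464
x = (-554.467406·-100.976 − -33.332·-998.178730) / -839.679464 = -27.053904
y = (-9.204·-998.178730 − -554.467406·-53.074) / -839.679464 = 24.105110

x=-27.054 y=24.105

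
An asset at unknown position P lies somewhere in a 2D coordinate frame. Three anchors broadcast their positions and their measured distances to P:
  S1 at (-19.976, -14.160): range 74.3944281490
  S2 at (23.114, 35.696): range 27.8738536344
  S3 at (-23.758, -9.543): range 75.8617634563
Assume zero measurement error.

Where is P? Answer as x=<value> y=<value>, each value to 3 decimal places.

x=46.128 y=19.970

eq1: (x + 19.976)² + (y + 14.160)² = 74.3944281490²
eq2: (x − 23.114)² + (y − 35.696)² = 27.8738536344²
eq3: (x + 23.758)² + (y + 9.543)² = 75.8617634563²
eq3−eq1, eq3−eq2 (x²,y² cancel):
  7.564·x − 9.234·y = 164.510978
  93.744·x + 90.478·y = 6131.005437
det = 7.564·90.478 − -9.234·93.744 = 1550.007688
x = (164.510978·90.478 − -9.234·6131.005437) / 1550.007688 = 46.127725
y = (7.564·6131.005437 − 164.510978·93.744) / 1550.007688 = 19.969584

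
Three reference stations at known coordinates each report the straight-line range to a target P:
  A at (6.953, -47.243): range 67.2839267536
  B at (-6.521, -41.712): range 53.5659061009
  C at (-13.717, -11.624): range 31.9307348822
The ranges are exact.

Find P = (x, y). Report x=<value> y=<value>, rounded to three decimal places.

eq1: (x − 6.953)² + (y + 47.243)² = 67.2839267536²
eq2: (x + 6.521)² + (y + 41.712)² = 53.5659061009²
eq3: (x + 13.717)² + (y + 11.624)² = 31.9307348822²
eq1−eq3, eq1−eq2 (x²,y² cancel):
  -41.340·x + 71.238·y = 1550.583176
  -26.948·x + 11.062·y = 1159.989630
det = -41.340·11.062 − 71.238·-26.948 = 1462.418544
x = (1550.583176·11.062 − 71.238·1159.989630) / 1462.418544 = -44.777051
y = (-41.340·1159.989630 − 1550.583176·-26.948) / 1462.418544 = -4.218256

x=-44.777 y=-4.218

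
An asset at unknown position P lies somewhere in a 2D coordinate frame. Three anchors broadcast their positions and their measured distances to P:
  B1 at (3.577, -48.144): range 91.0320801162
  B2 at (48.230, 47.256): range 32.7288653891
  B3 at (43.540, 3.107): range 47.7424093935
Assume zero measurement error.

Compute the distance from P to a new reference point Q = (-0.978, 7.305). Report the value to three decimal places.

38.633

eq1: (x − 3.577)² + (y + 48.144)² = 91.0320801162²
eq2: (x − 48.230)² + (y − 47.256)² = 32.7288653891²
eq3: (x − 43.540)² + (y − 3.107)² = 47.7424093935²
eq2−eq3, eq2−eq1 (x²,y² cancel):
  -9.380·x − 88.298·y = -3862.036412
  -89.306·x − 190.800·y = -9444.283752
det = -9.380·-190.800 − -88.298·-89.306 = -6095.837188
x = (-3862.036412·-190.800 − -88.298·-9444.283752) / -6095.837188 = 15.918210
y = (-9.380·-9444.283752 − -3862.036412·-89.306) / -6095.837188 = 42.047652
|P − Q| = √((15.918210 − -0.978)² + (42.047652 − 7.305)²) = 38.633325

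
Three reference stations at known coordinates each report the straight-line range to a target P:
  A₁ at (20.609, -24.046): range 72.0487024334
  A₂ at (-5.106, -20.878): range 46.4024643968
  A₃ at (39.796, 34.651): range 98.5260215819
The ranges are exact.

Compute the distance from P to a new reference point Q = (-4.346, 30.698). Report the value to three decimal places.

eq1: (x − 20.609)² + (y + 24.046)² = 72.0487024334²
eq2: (x + 5.106)² + (y + 20.878)² = 46.4024643968²
eq3: (x − 39.796)² + (y − 34.651)² = 98.5260215819²
eq1−eq2, eq1−eq3 (x²,y² cancel):
  -51.430·x + 6.336·y = 2496.847943
  38.374·x + 117.394·y = -2734.888986
det = -51.430·117.394 − 6.336·38.374 = -6280.711084
x = (2496.847943·117.394 − 6.336·-2734.888986) / -6280.711084 = -49.428038
y = (-51.430·-2734.888986 − 2496.847943·38.374) / -6280.711084 = -7.139526
|P − Q| = √((-49.428038 − -4.346)² + (-7.139526 − 30.698)²) = 58.856338

58.856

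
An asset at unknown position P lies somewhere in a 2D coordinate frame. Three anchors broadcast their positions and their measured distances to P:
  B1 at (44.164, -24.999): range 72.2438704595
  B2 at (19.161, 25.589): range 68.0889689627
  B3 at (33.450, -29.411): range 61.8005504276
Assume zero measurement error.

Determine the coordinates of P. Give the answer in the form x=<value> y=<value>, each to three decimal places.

eq1: (x − 44.164)² + (y + 24.999)² = 72.2438704595²
eq2: (x − 19.161)² + (y − 25.589)² = 68.0889689627²
eq3: (x − 33.450)² + (y + 29.411)² = 61.8005504276²
eq3−eq1, eq3−eq2 (x²,y² cancel):
  21.428·x + 8.824·y = -808.369310
  -28.578·x + 110.000·y = -1778.768240
det = 21.428·110.000 − 8.824·-28.578 = 2609.252272
x = (-808.369310·110.000 − 8.824·-1778.768240) / 2609.252272 = -28.063508
y = (21.428·-1778.768240 − -808.369310·-28.578) / 2609.252272 = -23.461520

x=-28.064 y=-23.462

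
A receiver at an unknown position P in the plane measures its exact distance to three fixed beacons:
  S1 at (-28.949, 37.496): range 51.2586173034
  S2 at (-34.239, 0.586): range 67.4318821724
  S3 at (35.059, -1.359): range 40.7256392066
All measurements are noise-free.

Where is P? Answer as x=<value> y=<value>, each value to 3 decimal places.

x=22.309 y=37.319

eq1: (x + 28.949)² + (y − 37.496)² = 51.2586173034²
eq2: (x + 34.239)² + (y − 0.586)² = 67.4318821724²
eq3: (x − 35.059)² + (y + 1.359)² = 40.7256392066²
eq1−eq2, eq1−eq3 (x²,y² cancel):
  -10.580·x − 73.820·y = -2990.954985
  128.016·x − 77.710·y = -44.146096
det = -10.580·-77.710 − -73.820·128.016 = 10272.312920
x = (-2990.954985·-77.710 − -73.820·-44.146096) / 10272.312920 = 22.309313
y = (-10.580·-44.146096 − -2990.954985·128.016) / 10272.312920 = 37.319459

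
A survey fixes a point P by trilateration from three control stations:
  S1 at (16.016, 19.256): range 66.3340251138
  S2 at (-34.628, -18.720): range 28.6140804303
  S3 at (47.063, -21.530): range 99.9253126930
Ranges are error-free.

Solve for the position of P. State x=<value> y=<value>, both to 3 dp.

eq1: (x − 16.016)² + (y − 19.256)² = 66.3340251138²
eq2: (x + 34.628)² + (y + 18.720)² = 28.6140804303²
eq3: (x − 47.063)² + (y + 21.530)² = 99.9253126930²
eq2−eq3, eq2−eq1 (x²,y² cancel):
  163.382·x − 5.620·y = -8037.372433
  101.288·x + 75.952·y = -4503.668281
det = 163.382·75.952 − -5.620·101.288 = 12978.428224
x = (-8037.372433·75.952 − -5.620·-4503.668281) / 12978.428224 = -48.986296
y = (163.382·-4503.668281 − -8037.372433·101.288) / 12978.428224 = 6.030857

x=-48.986 y=6.031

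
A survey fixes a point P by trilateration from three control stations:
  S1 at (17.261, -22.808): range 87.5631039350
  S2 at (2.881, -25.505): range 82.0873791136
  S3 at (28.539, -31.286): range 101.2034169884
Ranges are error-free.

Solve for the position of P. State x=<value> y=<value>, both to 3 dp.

x=-35.578 y=47.016

eq1: (x − 17.261)² + (y + 22.808)² = 87.5631039350²
eq2: (x − 2.881)² + (y + 25.505)² = 82.0873791136²
eq3: (x − 28.539)² + (y + 31.286)² = 101.2034169884²
eq3−eq2, eq3−eq1 (x²,y² cancel):
  -51.316·x + 11.562·y = 2369.310669
  -22.556·x + 16.956·y = 1599.693107
det = -51.316·16.956 − 11.562·-22.556 = -609.321624
x = (2369.310669·16.956 − 11.562·1599.693107) / -609.321624 = -35.577894
y = (-51.316·1599.693107 − 2369.310669·-22.556) / -609.321624 = 47.015696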